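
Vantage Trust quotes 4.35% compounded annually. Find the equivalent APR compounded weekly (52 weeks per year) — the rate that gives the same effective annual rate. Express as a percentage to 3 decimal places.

4.260%

Compounded annually, EAR = nominal = 0.043500.
Solve (1 + r/52)^52 = 1.043500: r/52 = 1.043500^(1/52) − 1 = 0.000819, so r = 0.042598 = 4.260%.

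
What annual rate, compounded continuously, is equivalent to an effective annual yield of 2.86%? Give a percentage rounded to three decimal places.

2.820%

Continuous: nominal r satisfies e^r − 1 = 0.0286.
r = ln(1 + 0.0286) = ln(1.0286) = 0.028199 = 2.820%.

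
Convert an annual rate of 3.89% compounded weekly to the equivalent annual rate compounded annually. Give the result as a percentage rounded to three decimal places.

EAR = (1 + 0.0389/52)^52 − 1 = 0.039651.
Compounded annually, the equivalent nominal rate is the EAR itself: 3.965%.

3.965%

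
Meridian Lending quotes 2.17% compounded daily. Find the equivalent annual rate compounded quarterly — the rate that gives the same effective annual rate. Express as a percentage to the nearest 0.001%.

2.176%

EAR = (1 + 0.0217/365)^365 − 1 = 0.021936.
Solve (1 + r/4)^4 = 1.021936: r/4 = 1.021936^(1/4) − 1 = 0.005440, so r = 0.021758 = 2.176%.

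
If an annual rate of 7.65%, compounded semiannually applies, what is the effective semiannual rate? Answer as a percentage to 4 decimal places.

With a nominal annual rate compounded semiannually, the periodic rate is the nominal rate divided by 2.
i = 0.0765 / 2 = 0.0382500 = 3.8250%.

3.8250%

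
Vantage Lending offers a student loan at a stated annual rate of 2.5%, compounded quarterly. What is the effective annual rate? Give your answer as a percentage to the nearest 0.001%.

2.524%

EAR = (1 + 0.025/4)^4 − 1.
= (1 + 0.006250)^4 − 1 = 1.025235 − 1 = 2.524%.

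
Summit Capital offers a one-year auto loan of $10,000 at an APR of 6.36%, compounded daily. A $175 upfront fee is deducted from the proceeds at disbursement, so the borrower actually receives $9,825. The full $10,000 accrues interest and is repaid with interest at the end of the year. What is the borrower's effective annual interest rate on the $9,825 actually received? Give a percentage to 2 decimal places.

Amount owed after one year: 10,000 × (1 + 0.0636/365)^365 = 10,000 × 1.065660 = $10,656.60.
Effective rate on net proceeds: 10,656.60 / 9,825 − 1 = 0.084641 = 8.46%.

8.46%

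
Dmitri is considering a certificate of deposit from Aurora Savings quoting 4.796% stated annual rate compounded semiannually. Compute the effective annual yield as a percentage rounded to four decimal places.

4.8535%

EAR = (1 + 0.04796/2)^2 − 1.
= 1.048535 − 1 = 4.8535%.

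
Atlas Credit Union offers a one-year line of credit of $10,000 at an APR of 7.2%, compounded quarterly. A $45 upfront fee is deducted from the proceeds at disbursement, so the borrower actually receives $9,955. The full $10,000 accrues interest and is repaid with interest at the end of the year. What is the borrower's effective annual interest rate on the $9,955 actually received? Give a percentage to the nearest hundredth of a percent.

7.88%

Amount owed after one year: 10,000 × (1 + 0.072/4)^4 = 10,000 × 1.073967 = $10,739.67.
Effective rate on net proceeds: 10,739.67 / 9,955 − 1 = 0.078822 = 7.88%.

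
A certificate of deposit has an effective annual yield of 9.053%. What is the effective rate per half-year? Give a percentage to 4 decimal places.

4.4284%

The per-half-year rate i satisfies (1 + i)^2 = 1 + 0.09053.
i = 1.09053^(1/2) − 1 = 0.0442844 = 4.4284%.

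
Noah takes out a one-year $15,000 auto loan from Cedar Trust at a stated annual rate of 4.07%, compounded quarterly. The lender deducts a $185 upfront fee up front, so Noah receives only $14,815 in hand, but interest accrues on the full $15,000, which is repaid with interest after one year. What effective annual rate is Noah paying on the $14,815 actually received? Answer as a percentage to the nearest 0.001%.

Amount owed after one year: 15,000 × (1 + 0.0407/4)^4 = 15,000 × 1.041325 = $15,619.88.
Effective rate on net proceeds: 15,619.88 / 14,815 − 1 = 0.054329 = 5.433%.

5.433%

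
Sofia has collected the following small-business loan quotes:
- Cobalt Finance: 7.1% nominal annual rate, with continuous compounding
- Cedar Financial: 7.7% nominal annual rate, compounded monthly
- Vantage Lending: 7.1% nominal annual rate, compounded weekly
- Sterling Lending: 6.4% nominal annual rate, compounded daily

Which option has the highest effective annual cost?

Cobalt Finance: e^0.071 − 1 = 7.358%
Cedar Financial: (1 + 0.077/12)^12 − 1 = 7.978%
Vantage Lending: (1 + 0.071/52)^52 − 1 = 7.353%
Sterling Lending: (1 + 0.064/365)^365 − 1 = 6.609%
The highest effective annual rate is Cedar Financial at 7.978%.

Cedar Financial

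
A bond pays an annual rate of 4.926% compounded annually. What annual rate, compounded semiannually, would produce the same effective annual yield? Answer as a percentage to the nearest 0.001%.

Compounded annually, EAR = nominal = 0.049260.
Solve (1 + r/2)^2 = 1.049260: r/2 = 1.049260^(1/2) − 1 = 0.024334, so r = 0.048668 = 4.867%.

4.867%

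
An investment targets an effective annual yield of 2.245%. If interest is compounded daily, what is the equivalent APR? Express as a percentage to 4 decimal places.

2.2202%

(1 + r/365)^365 − 1 = 0.02245, so 1 + r/365 = 1.02245^(1/365).
r/365 = 0.000061, so r = 0.022202 = 2.2202%.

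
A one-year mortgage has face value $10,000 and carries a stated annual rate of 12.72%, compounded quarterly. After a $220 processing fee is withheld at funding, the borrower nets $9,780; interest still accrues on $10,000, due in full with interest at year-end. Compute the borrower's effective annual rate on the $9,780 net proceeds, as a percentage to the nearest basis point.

Amount owed after one year: 10,000 × (1 + 0.1272/4)^4 = 10,000 × 1.133397 = $11,333.97.
Effective rate on net proceeds: 11,333.97 / 9,780 − 1 = 0.158893 = 15.89%.

15.89%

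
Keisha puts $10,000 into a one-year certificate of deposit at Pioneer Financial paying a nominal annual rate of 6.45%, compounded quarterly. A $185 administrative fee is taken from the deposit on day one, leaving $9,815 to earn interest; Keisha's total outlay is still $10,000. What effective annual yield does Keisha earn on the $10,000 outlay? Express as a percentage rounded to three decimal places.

Value after one year: 9,815 × (1 + 0.0645/4)^4 = 9,815 × 1.066077 = $10,463.55.
Effective yield on the $10,000 outlay: 10,463.55 / 10,000 − 1 = 0.046355 = 4.635%.

4.635%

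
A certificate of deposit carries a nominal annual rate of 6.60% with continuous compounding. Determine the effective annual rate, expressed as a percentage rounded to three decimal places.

With continuous compounding, EAR = e^0.0660 − 1.
e^0.0660 = 1.068227, so EAR = 0.068227 = 6.823%.

6.823%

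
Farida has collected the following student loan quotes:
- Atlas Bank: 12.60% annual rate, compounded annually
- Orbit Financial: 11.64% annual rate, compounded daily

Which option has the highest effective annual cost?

Atlas Bank

Atlas Bank: compounded annually, EAR = 12.600%
Orbit Financial: (1 + 0.1164/365)^365 − 1 = 12.342%
The highest effective annual rate is Atlas Bank at 12.600%.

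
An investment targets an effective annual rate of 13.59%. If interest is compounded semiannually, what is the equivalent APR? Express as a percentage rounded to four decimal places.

13.1572%

(1 + r/2)^2 − 1 = 0.1359, so 1 + r/2 = 1.1359^(1/2).
r/2 = 0.065786, so r = 0.131572 = 13.1572%.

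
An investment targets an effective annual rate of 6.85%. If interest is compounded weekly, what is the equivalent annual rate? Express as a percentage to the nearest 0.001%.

6.630%

(1 + r/52)^52 − 1 = 0.0685, so 1 + r/52 = 1.0685^(1/52).
r/52 = 0.001275, so r = 0.066298 = 6.630%.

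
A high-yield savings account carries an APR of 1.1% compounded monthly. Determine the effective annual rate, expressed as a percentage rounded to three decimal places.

EAR = (1 + 0.011/12)^12 − 1.
= 1.011056 − 1 = 1.106%.

1.106%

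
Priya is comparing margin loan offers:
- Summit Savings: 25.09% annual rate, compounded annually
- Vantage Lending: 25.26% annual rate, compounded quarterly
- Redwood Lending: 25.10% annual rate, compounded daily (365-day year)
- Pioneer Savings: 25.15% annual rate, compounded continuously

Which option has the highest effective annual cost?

Pioneer Savings

Summit Savings: compounded annually, EAR = 25.090%
Vantage Lending: (1 + 0.2526/4)^4 − 1 = 27.755%
Redwood Lending: (1 + 0.2510/365)^365 − 1 = 28.520%
Pioneer Savings: e^0.2515 − 1 = 28.595%
The highest effective annual rate is Pioneer Savings at 28.595%.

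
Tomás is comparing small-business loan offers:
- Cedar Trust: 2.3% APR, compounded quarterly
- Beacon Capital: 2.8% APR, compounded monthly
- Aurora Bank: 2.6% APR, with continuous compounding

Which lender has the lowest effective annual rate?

Cedar Trust

Cedar Trust: (1 + 0.023/4)^4 − 1 = 2.320%
Beacon Capital: (1 + 0.028/12)^12 − 1 = 2.836%
Aurora Bank: e^0.026 − 1 = 2.634%
The lowest effective annual rate is Cedar Trust at 2.320%.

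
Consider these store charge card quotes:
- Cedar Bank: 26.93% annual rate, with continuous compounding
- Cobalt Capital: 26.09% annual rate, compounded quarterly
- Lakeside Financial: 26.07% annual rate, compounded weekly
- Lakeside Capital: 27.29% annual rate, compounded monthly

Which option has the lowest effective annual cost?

Cedar Bank: e^0.2693 − 1 = 30.905%
Cobalt Capital: (1 + 0.2609/4)^4 − 1 = 28.755%
Lakeside Financial: (1 + 0.2607/52)^52 − 1 = 29.699%
Lakeside Capital: (1 + 0.2729/12)^12 − 1 = 30.976%
The lowest effective annual rate is Cobalt Capital at 28.755%.

Cobalt Capital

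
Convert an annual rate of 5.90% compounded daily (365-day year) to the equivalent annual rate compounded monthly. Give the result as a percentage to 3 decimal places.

5.914%

EAR = (1 + 0.0590/365)^365 − 1 = 0.060770.
Solve (1 + r/12)^12 = 1.060770: r/12 = 1.060770^(1/12) − 1 = 0.004928, so r = 0.059140 = 5.914%.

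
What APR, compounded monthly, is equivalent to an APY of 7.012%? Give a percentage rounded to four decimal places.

(1 + r/12)^12 − 1 = 0.07012, so 1 + r/12 = 1.07012^(1/12).
r/12 = 0.005664, so r = 0.067963 = 6.7963%.

6.7963%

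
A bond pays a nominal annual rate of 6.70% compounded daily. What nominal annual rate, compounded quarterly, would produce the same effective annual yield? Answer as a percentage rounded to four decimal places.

EAR = (1 + 0.0670/365)^365 − 1 = 0.069289.
Solve (1 + r/4)^4 = 1.069289: r/4 = 1.069289^(1/4) − 1 = 0.016890, so r = 0.067558 = 6.7558%.

6.7558%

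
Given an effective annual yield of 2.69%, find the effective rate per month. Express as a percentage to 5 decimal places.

0.22145%

The per-month rate i satisfies (1 + i)^12 = 1 + 0.0269.
i = 1.0269^(1/12) − 1 = 0.0022145 = 0.22145%.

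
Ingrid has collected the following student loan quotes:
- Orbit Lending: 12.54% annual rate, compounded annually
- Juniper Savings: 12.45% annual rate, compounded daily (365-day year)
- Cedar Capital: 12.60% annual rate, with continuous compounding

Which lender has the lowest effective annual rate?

Orbit Lending: compounded annually, EAR = 12.540%
Juniper Savings: (1 + 0.1245/365)^365 − 1 = 13.256%
Cedar Capital: e^0.1260 − 1 = 13.428%
The lowest effective annual rate is Orbit Lending at 12.540%.

Orbit Lending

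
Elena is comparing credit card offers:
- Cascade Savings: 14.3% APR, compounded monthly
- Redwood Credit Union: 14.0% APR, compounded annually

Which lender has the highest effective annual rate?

Cascade Savings: (1 + 0.143/12)^12 − 1 = 15.275%
Redwood Credit Union: compounded annually, EAR = 14.000%
The highest effective annual rate is Cascade Savings at 15.275%.

Cascade Savings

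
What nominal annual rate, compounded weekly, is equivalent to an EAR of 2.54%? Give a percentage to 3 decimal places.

(1 + r/52)^52 − 1 = 0.0254, so 1 + r/52 = 1.0254^(1/52).
r/52 = 0.000482, so r = 0.025089 = 2.509%.

2.509%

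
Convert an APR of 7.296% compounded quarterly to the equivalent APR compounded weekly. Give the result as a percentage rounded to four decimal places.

EAR = (1 + 0.07296/4)^4 − 1 = 0.074981.
Solve (1 + r/52)^52 = 1.074981: r/52 = 1.074981^(1/52) − 1 = 0.001391, so r = 0.072353 = 7.2353%.

7.2353%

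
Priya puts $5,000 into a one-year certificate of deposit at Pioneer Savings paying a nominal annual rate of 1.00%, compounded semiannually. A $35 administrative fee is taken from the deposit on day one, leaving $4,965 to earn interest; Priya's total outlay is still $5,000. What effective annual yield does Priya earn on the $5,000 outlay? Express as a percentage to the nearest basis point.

Value after one year: 4,965 × (1 + 0.0100/2)^2 = 4,965 × 1.010025 = $5,014.77.
Effective yield on the $5,000 outlay: 5,014.77 / 5,000 − 1 = 0.002955 = 0.30%.

0.30%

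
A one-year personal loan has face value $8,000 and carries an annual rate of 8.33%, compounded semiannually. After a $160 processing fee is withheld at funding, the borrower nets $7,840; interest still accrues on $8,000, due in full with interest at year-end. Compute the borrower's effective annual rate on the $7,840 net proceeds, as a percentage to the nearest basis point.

10.72%

Amount owed after one year: 8,000 × (1 + 0.0833/2)^2 = 8,000 × 1.085035 = $8,680.28.
Effective rate on net proceeds: 8,680.28 / 7,840 − 1 = 0.107178 = 10.72%.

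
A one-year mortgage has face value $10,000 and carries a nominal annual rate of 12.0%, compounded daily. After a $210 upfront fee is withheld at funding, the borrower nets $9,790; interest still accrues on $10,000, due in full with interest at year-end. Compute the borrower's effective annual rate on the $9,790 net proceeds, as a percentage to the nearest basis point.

Amount owed after one year: 10,000 × (1 + 0.120/365)^365 = 10,000 × 1.127475 = $11,274.75.
Effective rate on net proceeds: 11,274.75 / 9,790 − 1 = 0.151659 = 15.17%.

15.17%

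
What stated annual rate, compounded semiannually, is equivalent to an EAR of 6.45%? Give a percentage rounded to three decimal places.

6.349%

(1 + r/2)^2 − 1 = 0.0645, so 1 + r/2 = 1.0645^(1/2).
r/2 = 0.031746, so r = 0.063492 = 6.349%.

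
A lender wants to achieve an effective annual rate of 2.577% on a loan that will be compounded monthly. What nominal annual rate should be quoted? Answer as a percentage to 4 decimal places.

2.5471%

(1 + r/12)^12 − 1 = 0.02577, so 1 + r/12 = 1.02577^(1/12).
r/12 = 0.002123, so r = 0.025471 = 2.5471%.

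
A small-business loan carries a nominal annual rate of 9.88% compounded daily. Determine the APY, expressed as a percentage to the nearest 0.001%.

10.383%

EAR = (1 + 0.0988/365)^365 − 1.
= 1.103831 − 1 = 10.383%.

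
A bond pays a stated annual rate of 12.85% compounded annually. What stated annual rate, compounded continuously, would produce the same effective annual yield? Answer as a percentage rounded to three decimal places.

Compounded annually, EAR = nominal = 0.128500.
Equivalent continuous rate: r = ln(1 + 0.128500) = 0.120889 = 12.089%.

12.089%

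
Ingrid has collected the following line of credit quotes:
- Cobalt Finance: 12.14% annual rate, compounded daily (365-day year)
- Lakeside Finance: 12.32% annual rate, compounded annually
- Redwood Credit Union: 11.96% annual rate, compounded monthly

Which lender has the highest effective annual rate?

Cobalt Finance: (1 + 0.1214/365)^365 − 1 = 12.905%
Lakeside Finance: compounded annually, EAR = 12.320%
Redwood Credit Union: (1 + 0.1196/12)^12 − 1 = 12.638%
The highest effective annual rate is Cobalt Finance at 12.905%.

Cobalt Finance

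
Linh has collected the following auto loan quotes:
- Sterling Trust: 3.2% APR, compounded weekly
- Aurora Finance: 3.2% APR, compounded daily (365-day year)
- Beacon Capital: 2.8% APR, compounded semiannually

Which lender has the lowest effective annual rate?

Beacon Capital

Sterling Trust: (1 + 0.032/52)^52 − 1 = 3.251%
Aurora Finance: (1 + 0.032/365)^365 − 1 = 3.252%
Beacon Capital: (1 + 0.028/2)^2 − 1 = 2.820%
The lowest effective annual rate is Beacon Capital at 2.820%.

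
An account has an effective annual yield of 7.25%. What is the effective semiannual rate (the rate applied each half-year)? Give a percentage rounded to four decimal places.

The per-half-year rate i satisfies (1 + i)^2 = 1 + 0.0725.
i = 1.0725^(1/2) − 1 = 0.0356158 = 3.5616%.

3.5616%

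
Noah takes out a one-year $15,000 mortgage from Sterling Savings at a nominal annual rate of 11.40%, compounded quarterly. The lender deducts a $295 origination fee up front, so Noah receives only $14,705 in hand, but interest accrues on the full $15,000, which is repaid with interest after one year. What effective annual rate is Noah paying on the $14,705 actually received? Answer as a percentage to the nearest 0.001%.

14.141%

Amount owed after one year: 15,000 × (1 + 0.1140/4)^4 = 15,000 × 1.118967 = $16,784.50.
Effective rate on net proceeds: 16,784.50 / 14,705 − 1 = 0.141415 = 14.141%.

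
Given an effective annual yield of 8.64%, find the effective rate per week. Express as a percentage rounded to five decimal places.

The per-week rate i satisfies (1 + i)^52 = 1 + 0.0864.
i = 1.0864^(1/52) − 1 = 0.0015949 = 0.15949%.

0.15949%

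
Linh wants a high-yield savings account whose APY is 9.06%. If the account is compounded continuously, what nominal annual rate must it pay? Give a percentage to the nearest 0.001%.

Continuous: nominal r satisfies e^r − 1 = 0.0906.
r = ln(1 + 0.0906) = ln(1.0906) = 0.086728 = 8.673%.

8.673%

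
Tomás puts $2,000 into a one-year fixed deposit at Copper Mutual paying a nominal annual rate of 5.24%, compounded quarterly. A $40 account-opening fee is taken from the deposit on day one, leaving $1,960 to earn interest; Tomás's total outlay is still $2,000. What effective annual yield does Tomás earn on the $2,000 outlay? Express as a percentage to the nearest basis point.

3.24%

Value after one year: 1,960 × (1 + 0.0524/4)^4 = 1,960 × 1.053439 = $2,064.74.
Effective yield on the $2,000 outlay: 2,064.74 / 2,000 − 1 = 0.032370 = 3.24%.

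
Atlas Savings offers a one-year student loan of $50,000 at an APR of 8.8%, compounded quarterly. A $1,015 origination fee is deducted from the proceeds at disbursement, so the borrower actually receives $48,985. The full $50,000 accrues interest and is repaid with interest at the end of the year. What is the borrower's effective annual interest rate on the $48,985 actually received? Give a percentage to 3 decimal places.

Amount owed after one year: 50,000 × (1 + 0.088/4)^4 = 50,000 × 1.090947 = $54,547.34.
Effective rate on net proceeds: 54,547.34 / 48,985 − 1 = 0.113552 = 11.355%.

11.355%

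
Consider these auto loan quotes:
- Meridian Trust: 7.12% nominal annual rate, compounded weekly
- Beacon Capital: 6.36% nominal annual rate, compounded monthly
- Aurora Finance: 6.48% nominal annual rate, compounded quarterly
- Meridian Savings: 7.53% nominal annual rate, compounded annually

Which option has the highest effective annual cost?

Meridian Trust: (1 + 0.0712/52)^52 − 1 = 7.374%
Beacon Capital: (1 + 0.0636/12)^12 − 1 = 6.549%
Aurora Finance: (1 + 0.0648/4)^4 − 1 = 6.639%
Meridian Savings: compounded annually, EAR = 7.530%
The highest effective annual rate is Meridian Savings at 7.530%.

Meridian Savings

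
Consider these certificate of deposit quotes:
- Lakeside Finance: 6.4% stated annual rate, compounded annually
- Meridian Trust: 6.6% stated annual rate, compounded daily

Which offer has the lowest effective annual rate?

Lakeside Finance

Lakeside Finance: compounded annually, EAR = 6.400%
Meridian Trust: (1 + 0.066/365)^365 − 1 = 6.822%
The lowest effective annual rate is Lakeside Finance at 6.400%.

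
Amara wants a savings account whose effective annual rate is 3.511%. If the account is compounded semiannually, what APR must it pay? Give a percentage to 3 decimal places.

(1 + r/2)^2 − 1 = 0.03511, so 1 + r/2 = 1.03511^(1/2).
r/2 = 0.017404, so r = 0.034807 = 3.481%.

3.481%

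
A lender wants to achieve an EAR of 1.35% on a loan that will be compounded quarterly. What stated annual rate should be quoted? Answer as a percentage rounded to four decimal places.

1.3432%

(1 + r/4)^4 − 1 = 0.0135, so 1 + r/4 = 1.0135^(1/4).
r/4 = 0.003358, so r = 0.013432 = 1.3432%.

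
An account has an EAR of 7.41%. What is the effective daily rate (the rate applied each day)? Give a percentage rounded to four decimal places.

The per-day rate i satisfies (1 + i)^365 = 1 + 0.0741.
i = 1.0741^(1/365) − 1 = 0.0001959 = 0.0196%.

0.0196%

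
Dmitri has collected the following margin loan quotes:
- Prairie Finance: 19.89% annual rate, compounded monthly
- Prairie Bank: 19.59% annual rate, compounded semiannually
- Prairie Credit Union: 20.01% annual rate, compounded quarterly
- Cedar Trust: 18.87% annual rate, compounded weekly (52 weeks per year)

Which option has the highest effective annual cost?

Prairie Finance

Prairie Finance: (1 + 0.1989/12)^12 − 1 = 21.807%
Prairie Bank: (1 + 0.1959/2)^2 − 1 = 20.549%
Prairie Credit Union: (1 + 0.2001/4)^4 − 1 = 21.562%
Cedar Trust: (1 + 0.1887/52)^52 − 1 = 20.727%
The highest effective annual rate is Prairie Finance at 21.807%.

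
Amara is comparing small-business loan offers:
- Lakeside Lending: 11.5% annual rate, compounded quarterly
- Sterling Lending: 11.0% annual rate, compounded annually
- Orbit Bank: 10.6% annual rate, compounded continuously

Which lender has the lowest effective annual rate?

Sterling Lending

Lakeside Lending: (1 + 0.115/4)^4 − 1 = 12.006%
Sterling Lending: compounded annually, EAR = 11.000%
Orbit Bank: e^0.106 − 1 = 11.182%
The lowest effective annual rate is Sterling Lending at 11.000%.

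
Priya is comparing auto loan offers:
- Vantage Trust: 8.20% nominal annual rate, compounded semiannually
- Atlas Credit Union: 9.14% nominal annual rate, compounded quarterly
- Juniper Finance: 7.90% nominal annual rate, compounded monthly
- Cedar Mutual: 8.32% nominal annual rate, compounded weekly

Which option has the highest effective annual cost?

Vantage Trust: (1 + 0.0820/2)^2 − 1 = 8.368%
Atlas Credit Union: (1 + 0.0914/4)^4 − 1 = 9.458%
Juniper Finance: (1 + 0.0790/12)^12 − 1 = 8.192%
Cedar Mutual: (1 + 0.0832/52)^52 − 1 = 8.669%
The highest effective annual rate is Atlas Credit Union at 9.458%.

Atlas Credit Union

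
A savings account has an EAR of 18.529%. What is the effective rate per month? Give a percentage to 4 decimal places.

The per-month rate i satisfies (1 + i)^12 = 1 + 0.18529.
i = 1.18529^(1/12) − 1 = 0.0142664 = 1.4266%.

1.4266%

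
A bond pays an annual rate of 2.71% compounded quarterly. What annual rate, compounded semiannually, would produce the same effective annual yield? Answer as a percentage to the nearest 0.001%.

EAR = (1 + 0.0271/4)^4 − 1 = 0.027377.
Solve (1 + r/2)^2 = 1.027377: r/2 = 1.027377^(1/2) − 1 = 0.013596, so r = 0.027192 = 2.719%.

2.719%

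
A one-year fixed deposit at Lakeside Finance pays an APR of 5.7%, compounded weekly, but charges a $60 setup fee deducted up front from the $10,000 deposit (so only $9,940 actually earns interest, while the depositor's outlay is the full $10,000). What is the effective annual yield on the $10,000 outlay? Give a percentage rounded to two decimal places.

5.23%

Value after one year: 9,940 × (1 + 0.057/52)^52 = 9,940 × 1.058623 = $10,522.71.
Effective yield on the $10,000 outlay: 10,522.71 / 10,000 − 1 = 0.052271 = 5.23%.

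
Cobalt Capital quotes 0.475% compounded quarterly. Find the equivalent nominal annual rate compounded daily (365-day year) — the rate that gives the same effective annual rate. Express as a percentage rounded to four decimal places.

0.4747%

EAR = (1 + 0.00475/4)^4 − 1 = 0.004758.
Solve (1 + r/365)^365 = 1.004758: r/365 = 1.004758^(1/365) − 1 = 0.000013, so r = 0.004747 = 0.4747%.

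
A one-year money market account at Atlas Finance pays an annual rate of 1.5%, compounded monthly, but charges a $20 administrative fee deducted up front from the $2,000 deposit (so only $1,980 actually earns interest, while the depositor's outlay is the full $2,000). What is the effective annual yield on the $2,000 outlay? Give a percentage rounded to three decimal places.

0.495%

Value after one year: 1,980 × (1 + 0.015/12)^12 = 1,980 × 1.015104 = $2,009.91.
Effective yield on the $2,000 outlay: 2,009.91 / 2,000 − 1 = 0.004953 = 0.495%.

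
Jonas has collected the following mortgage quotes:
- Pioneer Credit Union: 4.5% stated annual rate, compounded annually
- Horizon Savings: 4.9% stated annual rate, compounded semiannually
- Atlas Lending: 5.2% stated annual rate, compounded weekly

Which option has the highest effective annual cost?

Atlas Lending

Pioneer Credit Union: compounded annually, EAR = 4.500%
Horizon Savings: (1 + 0.049/2)^2 − 1 = 4.960%
Atlas Lending: (1 + 0.052/52)^52 − 1 = 5.335%
The highest effective annual rate is Atlas Lending at 5.335%.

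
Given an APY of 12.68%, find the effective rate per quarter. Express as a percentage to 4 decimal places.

The per-quarter rate i satisfies (1 + i)^4 = 1 + 0.1268.
i = 1.1268^(1/4) − 1 = 0.0302953 = 3.0295%.

3.0295%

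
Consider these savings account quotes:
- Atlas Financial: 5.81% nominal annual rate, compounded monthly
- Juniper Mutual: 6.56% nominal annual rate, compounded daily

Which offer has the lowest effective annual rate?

Atlas Financial: (1 + 0.0581/12)^12 − 1 = 5.967%
Juniper Mutual: (1 + 0.0656/365)^365 − 1 = 6.779%
The lowest effective annual rate is Atlas Financial at 5.967%.

Atlas Financial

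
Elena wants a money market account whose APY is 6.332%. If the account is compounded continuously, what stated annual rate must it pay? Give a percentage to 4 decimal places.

6.1396%

Continuous: nominal r satisfies e^r − 1 = 0.06332.
r = ln(1 + 0.06332) = ln(1.06332) = 0.061396 = 6.1396%.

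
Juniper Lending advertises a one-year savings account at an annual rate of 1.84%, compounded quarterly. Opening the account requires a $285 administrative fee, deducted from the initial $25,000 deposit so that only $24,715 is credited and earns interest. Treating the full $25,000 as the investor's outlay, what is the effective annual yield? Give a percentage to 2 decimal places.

0.69%

Value after one year: 24,715 × (1 + 0.0184/4)^4 = 24,715 × 1.018527 = $25,172.90.
Effective yield on the $25,000 outlay: 25,172.90 / 25,000 − 1 = 0.006916 = 0.69%.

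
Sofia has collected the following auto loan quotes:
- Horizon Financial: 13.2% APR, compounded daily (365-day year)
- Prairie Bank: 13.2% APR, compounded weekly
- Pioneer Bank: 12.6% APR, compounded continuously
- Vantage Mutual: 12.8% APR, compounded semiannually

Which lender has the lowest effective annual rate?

Vantage Mutual

Horizon Financial: (1 + 0.132/365)^365 − 1 = 14.108%
Prairie Bank: (1 + 0.132/52)^52 − 1 = 14.092%
Pioneer Bank: e^0.126 − 1 = 13.428%
Vantage Mutual: (1 + 0.128/2)^2 − 1 = 13.210%
The lowest effective annual rate is Vantage Mutual at 13.210%.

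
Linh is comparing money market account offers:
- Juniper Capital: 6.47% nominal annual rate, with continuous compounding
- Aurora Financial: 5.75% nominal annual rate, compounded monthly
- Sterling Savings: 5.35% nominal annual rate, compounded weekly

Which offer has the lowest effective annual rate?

Juniper Capital: e^0.0647 − 1 = 6.684%
Aurora Financial: (1 + 0.0575/12)^12 − 1 = 5.904%
Sterling Savings: (1 + 0.0535/52)^52 − 1 = 5.493%
The lowest effective annual rate is Sterling Savings at 5.493%.

Sterling Savings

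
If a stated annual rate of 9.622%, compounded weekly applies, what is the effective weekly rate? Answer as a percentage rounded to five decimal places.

With a nominal annual rate compounded weekly, the periodic rate is the nominal rate divided by 52.
i = 0.09622 / 52 = 0.0018504 = 0.18504%.

0.18504%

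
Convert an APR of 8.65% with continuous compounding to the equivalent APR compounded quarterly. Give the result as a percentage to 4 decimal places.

8.7442%

EAR under continuous compounding: e^0.0865 − 1 = 0.090351.
Solve (1 + r/4)^4 = 1.090351: r/4 = 1.090351^(1/4) − 1 = 0.021861, so r = 0.087442 = 8.7442%.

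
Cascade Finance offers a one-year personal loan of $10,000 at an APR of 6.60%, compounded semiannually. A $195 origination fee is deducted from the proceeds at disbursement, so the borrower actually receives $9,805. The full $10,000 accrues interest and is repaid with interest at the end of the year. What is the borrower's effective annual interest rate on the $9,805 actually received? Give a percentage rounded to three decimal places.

Amount owed after one year: 10,000 × (1 + 0.0660/2)^2 = 10,000 × 1.067089 = $10,670.89.
Effective rate on net proceeds: 10,670.89 / 9,805 − 1 = 0.088311 = 8.831%.

8.831%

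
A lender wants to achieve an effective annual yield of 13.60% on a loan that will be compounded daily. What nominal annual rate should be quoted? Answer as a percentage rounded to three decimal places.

(1 + r/365)^365 − 1 = 0.1360, so 1 + r/365 = 1.1360^(1/365).
r/365 = 0.000349, so r = 0.127536 = 12.754%.

12.754%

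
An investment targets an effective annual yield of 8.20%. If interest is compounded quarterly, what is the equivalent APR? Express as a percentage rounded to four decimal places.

7.9593%

(1 + r/4)^4 − 1 = 0.0820, so 1 + r/4 = 1.0820^(1/4).
r/4 = 0.019898, so r = 0.079593 = 7.9593%.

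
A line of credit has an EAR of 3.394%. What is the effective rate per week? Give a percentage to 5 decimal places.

0.06421%

The per-week rate i satisfies (1 + i)^52 = 1 + 0.03394.
i = 1.03394^(1/52) − 1 = 0.0006421 = 0.06421%.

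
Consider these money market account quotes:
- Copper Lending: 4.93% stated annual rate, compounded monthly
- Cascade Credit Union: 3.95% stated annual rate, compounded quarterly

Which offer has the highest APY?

Copper Lending

Copper Lending: (1 + 0.0493/12)^12 − 1 = 5.043%
Cascade Credit Union: (1 + 0.0395/4)^4 − 1 = 4.009%
The highest effective annual rate is Copper Lending at 5.043%.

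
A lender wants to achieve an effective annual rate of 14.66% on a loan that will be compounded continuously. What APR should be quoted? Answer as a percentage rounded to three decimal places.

13.680%

Continuous: nominal r satisfies e^r − 1 = 0.1466.
r = ln(1 + 0.1466) = ln(1.1466) = 0.136801 = 13.680%.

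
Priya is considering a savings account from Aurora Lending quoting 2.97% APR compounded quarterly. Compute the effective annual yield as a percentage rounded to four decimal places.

3.0032%

EAR = (1 + 0.0297/4)^4 − 1.
= (1 + 0.007425)^4 − 1 = 1.030032 − 1 = 3.0032%.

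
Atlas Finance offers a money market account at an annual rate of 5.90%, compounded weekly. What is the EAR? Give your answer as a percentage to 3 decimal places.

6.074%

EAR = (1 + 0.0590/52)^52 − 1.
= 1.060740 − 1 = 6.074%.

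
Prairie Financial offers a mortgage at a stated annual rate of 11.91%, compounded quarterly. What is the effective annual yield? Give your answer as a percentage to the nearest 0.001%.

12.453%

EAR = (1 + 0.1191/4)^4 − 1.
= (1 + 0.029775)^4 − 1 = 1.124526 − 1 = 12.453%.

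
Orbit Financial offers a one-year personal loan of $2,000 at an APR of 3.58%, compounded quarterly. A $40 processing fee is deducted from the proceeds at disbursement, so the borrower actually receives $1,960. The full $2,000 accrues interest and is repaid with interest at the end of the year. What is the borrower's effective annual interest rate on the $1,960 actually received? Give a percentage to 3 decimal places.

5.743%

Amount owed after one year: 2,000 × (1 + 0.0358/4)^4 = 2,000 × 1.036283 = $2,072.57.
Effective rate on net proceeds: 2,072.57 / 1,960 − 1 = 0.057432 = 5.743%.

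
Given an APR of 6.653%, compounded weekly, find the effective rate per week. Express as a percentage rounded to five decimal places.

With a nominal annual rate compounded weekly, the periodic rate is the nominal rate divided by 52.
i = 0.06653 / 52 = 0.0012794 = 0.12794%.

0.12794%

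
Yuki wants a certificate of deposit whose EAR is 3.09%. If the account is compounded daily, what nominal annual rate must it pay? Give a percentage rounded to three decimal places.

(1 + r/365)^365 − 1 = 0.0309, so 1 + r/365 = 1.0309^(1/365).
r/365 = 0.000083, so r = 0.030433 = 3.043%.

3.043%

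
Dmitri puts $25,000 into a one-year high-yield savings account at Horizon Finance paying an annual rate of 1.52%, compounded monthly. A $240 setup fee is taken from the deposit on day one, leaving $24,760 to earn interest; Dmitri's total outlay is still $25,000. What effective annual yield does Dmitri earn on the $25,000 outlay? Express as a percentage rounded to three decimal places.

0.556%

Value after one year: 24,760 × (1 + 0.0152/12)^12 = 24,760 × 1.015306 = $25,138.99.
Effective yield on the $25,000 outlay: 25,138.99 / 25,000 − 1 = 0.005559 = 0.556%.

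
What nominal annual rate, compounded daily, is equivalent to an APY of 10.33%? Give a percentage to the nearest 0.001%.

9.832%

(1 + r/365)^365 − 1 = 0.1033, so 1 + r/365 = 1.1033^(1/365).
r/365 = 0.000269, so r = 0.098319 = 9.832%.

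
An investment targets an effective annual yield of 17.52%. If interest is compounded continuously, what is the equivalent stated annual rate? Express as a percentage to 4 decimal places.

16.1438%

Continuous: nominal r satisfies e^r − 1 = 0.1752.
r = ln(1 + 0.1752) = ln(1.1752) = 0.161438 = 16.1438%.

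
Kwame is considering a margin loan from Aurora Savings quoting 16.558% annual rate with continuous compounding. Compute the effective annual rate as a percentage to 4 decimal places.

With continuous compounding, EAR = e^0.16558 − 1.
e^0.16558 = 1.180077, so EAR = 0.180077 = 18.0077%.

18.0077%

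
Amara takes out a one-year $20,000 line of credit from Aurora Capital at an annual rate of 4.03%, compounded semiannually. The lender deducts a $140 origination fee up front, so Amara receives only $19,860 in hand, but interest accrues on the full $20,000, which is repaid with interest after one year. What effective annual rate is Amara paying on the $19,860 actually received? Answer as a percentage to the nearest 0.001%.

4.804%

Amount owed after one year: 20,000 × (1 + 0.0403/2)^2 = 20,000 × 1.040706 = $20,814.12.
Effective rate on net proceeds: 20,814.12 / 19,860 − 1 = 0.048042 = 4.804%.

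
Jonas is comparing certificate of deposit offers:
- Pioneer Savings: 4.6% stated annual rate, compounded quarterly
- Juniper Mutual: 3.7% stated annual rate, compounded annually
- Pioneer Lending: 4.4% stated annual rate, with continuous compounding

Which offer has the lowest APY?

Juniper Mutual

Pioneer Savings: (1 + 0.046/4)^4 − 1 = 4.680%
Juniper Mutual: compounded annually, EAR = 3.700%
Pioneer Lending: e^0.044 − 1 = 4.498%
The lowest effective annual rate is Juniper Mutual at 3.700%.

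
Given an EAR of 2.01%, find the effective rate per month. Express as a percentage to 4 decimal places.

0.1660%

The per-month rate i satisfies (1 + i)^12 = 1 + 0.0201.
i = 1.0201^(1/12) − 1 = 0.0016598 = 0.1660%.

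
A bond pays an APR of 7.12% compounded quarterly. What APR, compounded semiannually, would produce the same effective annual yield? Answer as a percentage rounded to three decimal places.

7.183%

EAR = (1 + 0.0712/4)^4 − 1 = 0.073124.
Solve (1 + r/2)^2 = 1.073124: r/2 = 1.073124^(1/2) − 1 = 0.035917, so r = 0.071834 = 7.183%.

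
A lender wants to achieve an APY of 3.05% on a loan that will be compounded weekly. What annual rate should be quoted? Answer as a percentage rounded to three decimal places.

(1 + r/52)^52 − 1 = 0.0305, so 1 + r/52 = 1.0305^(1/52).
r/52 = 0.000578, so r = 0.030053 = 3.005%.

3.005%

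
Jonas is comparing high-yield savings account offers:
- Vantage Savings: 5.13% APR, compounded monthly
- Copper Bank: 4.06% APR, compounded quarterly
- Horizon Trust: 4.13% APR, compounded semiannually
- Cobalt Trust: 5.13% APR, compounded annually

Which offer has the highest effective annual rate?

Vantage Savings: (1 + 0.0513/12)^12 − 1 = 5.252%
Copper Bank: (1 + 0.0406/4)^4 − 1 = 4.122%
Horizon Trust: (1 + 0.0413/2)^2 − 1 = 4.173%
Cobalt Trust: compounded annually, EAR = 5.130%
The highest effective annual rate is Vantage Savings at 5.252%.

Vantage Savings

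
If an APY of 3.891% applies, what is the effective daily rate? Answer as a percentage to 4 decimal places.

The per-day rate i satisfies (1 + i)^365 = 1 + 0.03891.
i = 1.03891^(1/365) − 1 = 0.0001046 = 0.0105%.

0.0105%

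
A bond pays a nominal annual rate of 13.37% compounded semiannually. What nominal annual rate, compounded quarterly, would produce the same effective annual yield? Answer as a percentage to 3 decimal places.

13.154%

EAR = (1 + 0.1337/2)^2 − 1 = 0.138169.
Solve (1 + r/4)^4 = 1.138169: r/4 = 1.138169^(1/4) − 1 = 0.032884, so r = 0.131537 = 13.154%.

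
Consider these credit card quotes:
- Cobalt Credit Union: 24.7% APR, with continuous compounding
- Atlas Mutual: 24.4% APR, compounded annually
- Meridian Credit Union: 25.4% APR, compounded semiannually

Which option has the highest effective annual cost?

Cobalt Credit Union

Cobalt Credit Union: e^0.247 − 1 = 28.018%
Atlas Mutual: compounded annually, EAR = 24.400%
Meridian Credit Union: (1 + 0.254/2)^2 − 1 = 27.013%
The highest effective annual rate is Cobalt Credit Union at 28.018%.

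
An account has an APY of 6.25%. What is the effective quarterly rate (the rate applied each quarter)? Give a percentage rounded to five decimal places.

The per-quarter rate i satisfies (1 + i)^4 = 1 + 0.0625.
i = 1.0625^(1/4) − 1 = 0.0152716 = 1.52716%.

1.52716%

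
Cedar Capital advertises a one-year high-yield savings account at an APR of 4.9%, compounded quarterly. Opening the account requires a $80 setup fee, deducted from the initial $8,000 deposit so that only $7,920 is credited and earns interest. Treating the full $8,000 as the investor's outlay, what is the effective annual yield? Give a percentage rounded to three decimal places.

3.941%

Value after one year: 7,920 × (1 + 0.049/4)^4 = 7,920 × 1.049908 = $8,315.27.
Effective yield on the $8,000 outlay: 8,315.27 / 8,000 − 1 = 0.039409 = 3.941%.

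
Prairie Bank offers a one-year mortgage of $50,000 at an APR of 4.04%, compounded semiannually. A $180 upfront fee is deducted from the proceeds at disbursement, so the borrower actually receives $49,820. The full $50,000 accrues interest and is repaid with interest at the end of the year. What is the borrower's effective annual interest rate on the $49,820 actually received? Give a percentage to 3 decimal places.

4.457%

Amount owed after one year: 50,000 × (1 + 0.0404/2)^2 = 50,000 × 1.040808 = $52,040.40.
Effective rate on net proceeds: 52,040.40 / 49,820 − 1 = 0.044568 = 4.457%.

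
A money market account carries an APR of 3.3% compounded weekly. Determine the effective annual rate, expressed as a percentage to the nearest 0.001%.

3.354%

EAR = (1 + 0.033/52)^52 − 1.
= 1.033540 − 1 = 3.354%.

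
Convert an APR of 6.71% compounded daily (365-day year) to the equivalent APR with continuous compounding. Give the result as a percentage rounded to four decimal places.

EAR = (1 + 0.0671/365)^365 − 1 = 0.069396.
Equivalent continuous rate: r = ln(1 + 0.069396) = 0.067094 = 6.7094%.

6.7094%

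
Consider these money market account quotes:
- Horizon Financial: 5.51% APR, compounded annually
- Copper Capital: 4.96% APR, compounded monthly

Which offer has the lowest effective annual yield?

Copper Capital

Horizon Financial: compounded annually, EAR = 5.510%
Copper Capital: (1 + 0.0496/12)^12 − 1 = 5.074%
The lowest effective annual rate is Copper Capital at 5.074%.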